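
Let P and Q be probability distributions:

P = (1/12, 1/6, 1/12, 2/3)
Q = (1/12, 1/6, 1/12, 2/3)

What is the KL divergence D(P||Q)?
D(P||Q) = Σ P(i) log₂(P(i)/Q(i))
  i=0: (1/12) × log₂((1/12)/(1/12)) = (1/12) × log₂(1) = 0.0000
  i=1: (1/6) × log₂((1/6)/(1/6)) = (1/6) × log₂(1) = 0.0000
  i=2: (1/12) × log₂((1/12)/(1/12)) = (1/12) × log₂(1) = 0.0000
  i=3: (2/3) × log₂((2/3)/(2/3)) = (2/3) × log₂(1) = 0.0000
D(P||Q) = 0.0000 + 0.0000 + 0.0000 + 0.0000
  = 0.0000 bits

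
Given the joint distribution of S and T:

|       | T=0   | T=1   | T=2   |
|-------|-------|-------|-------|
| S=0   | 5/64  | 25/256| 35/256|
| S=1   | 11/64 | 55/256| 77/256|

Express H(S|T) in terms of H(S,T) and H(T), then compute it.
H(S|T) = H(S,T) - H(T)

Marginal P(T) (column sums):
  P(T=0) = 5/64 + 11/64 = 1/4
  P(T=1) = 25/256 + 55/256 = 5/16
  P(T=2) = 35/256 + 77/256 = 7/16

H(S,T) = -[(5/64)·log₂(5/64) + (25/256)·log₂(25/256) + (35/256)·log₂(35/256) + (11/64)·log₂(11/64) + (55/256)·log₂(55/256) + (77/256)·log₂(77/256)]
  = 0.2873 + 0.3277 + 0.3925 + 0.4367 + 0.4767 + 0.5213
  = 2.4422 bits
H(T) = -[(1/4)·log₂(1/4) + (5/16)·log₂(5/16) + (7/16)·log₂(7/16)]
  = 0.5000 + 0.5244 + 0.5218
  = 1.5462 bits

H(S|T) = 2.4422 - 1.5462 = 0.8960 bits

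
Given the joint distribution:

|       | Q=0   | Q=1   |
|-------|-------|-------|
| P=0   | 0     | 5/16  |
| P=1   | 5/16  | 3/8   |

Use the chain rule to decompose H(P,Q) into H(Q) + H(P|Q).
By the chain rule: H(P,Q) = H(Q) + H(P|Q)

Marginal P(Q) (column sums):
  P(Q=0) = 0 + 5/16 = 5/16
  P(Q=1) = 5/16 + 3/8 = 11/16
H(Q) = -[(5/16)·log₂(5/16) + (11/16)·log₂(11/16)]
  = 0.5244 + 0.3716
  = 0.8960 bits
H(P|Q) = -Σ P(P,Q)·log₂ P(P|Q), where P(P|Q) = P(P,Q) / P(Q)
  (cells with P(P,Q) = 0 contribute 0)
  (P=0,Q=1): P(P|Q) = (5/16)/(11/16) = 5/11;  -(5/16)·log₂(5/11) = 0.3555
  (P=1,Q=0): P(P|Q) = (5/16)/(5/16) = 1;  -(5/16)·log₂(1) = 0.0000
  (P=1,Q=1): P(P|Q) = (3/8)/(11/16) = 6/11;  -(3/8)·log₂(6/11) = 0.3279
H(P|Q) = 0.3555 + 0.0000 + 0.3279
  = 0.6834 bits

H(P,Q) = H(Q) + H(P|Q) = 0.8960 + 0.6834 = 1.5794 bits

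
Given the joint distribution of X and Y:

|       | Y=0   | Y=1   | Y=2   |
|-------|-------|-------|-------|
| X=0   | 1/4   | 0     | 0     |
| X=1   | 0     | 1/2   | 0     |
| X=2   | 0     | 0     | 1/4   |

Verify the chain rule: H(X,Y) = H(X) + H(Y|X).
Left side:
H(X,Y) = -[(1/4)·log₂(1/4) + (1/2)·log₂(1/2) + (1/4)·log₂(1/4)]
  = 0.5000 + 0.5000 + 0.5000
  = 1.5000 bits

Right side:
Marginal P(X) (row sums):
  P(X=0) = 1/4 + 0 + 0 = 1/4
  P(X=1) = 0 + 1/2 + 0 = 1/2
  P(X=2) = 0 + 0 + 1/4 = 1/4
H(X) = -[(1/4)·log₂(1/4) + (1/2)·log₂(1/2) + (1/4)·log₂(1/4)]
  = 0.5000 + 0.5000 + 0.5000
  = 1.5000 bits
H(Y|X) = -Σ P(X,Y)·log₂ P(Y|X), where P(Y|X) = P(X,Y) / P(X)
  (cells with P(X,Y) = 0 contribute 0)
  (X=0,Y=0): P(Y|X) = (1/4)/(1/4) = 1;  -(1/4)·log₂(1) = 0.0000
  (X=1,Y=1): P(Y|X) = (1/2)/(1/2) = 1;  -(1/2)·log₂(1) = 0.0000
  (X=2,Y=2): P(Y|X) = (1/4)/(1/4) = 1;  -(1/4)·log₂(1) = 0.0000
H(Y|X) = 0.0000 + 0.0000 + 0.0000
  = 0.0000 bits
H(X) + H(Y|X) = 1.5000 + 0.0000 = 1.5000 bits

Both sides equal 1.5000 bits, so the chain rule holds ✓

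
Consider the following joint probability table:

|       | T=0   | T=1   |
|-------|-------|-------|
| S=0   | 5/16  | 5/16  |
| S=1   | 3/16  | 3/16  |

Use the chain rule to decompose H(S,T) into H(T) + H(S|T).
By the chain rule: H(S,T) = H(T) + H(S|T)

Marginal P(T) (column sums):
  P(T=0) = 5/16 + 3/16 = 1/2
  P(T=1) = 5/16 + 3/16 = 1/2
H(T) = -[(1/2)·log₂(1/2) + (1/2)·log₂(1/2)]
  = 0.5000 + 0.5000
  = 1.0000 bits
H(S|T) = -Σ P(S,T)·log₂ P(S|T), where P(S|T) = P(S,T) / P(T)
  (S=0,T=0): P(S|T) = (5/16)/(1/2) = 5/8;  -(5/16)·log₂(5/8) = 0.2119
  (S=0,T=1): P(S|T) = (5/16)/(1/2) = 5/8;  -(5/16)·log₂(5/8) = 0.2119
  (S=1,T=0): P(S|T) = (3/16)/(1/2) = 3/8;  -(3/16)·log₂(3/8) = 0.2653
  (S=1,T=1): P(S|T) = (3/16)/(1/2) = 3/8;  -(3/16)·log₂(3/8) = 0.2653
H(S|T) = 0.2119 + 0.2119 + 0.2653 + 0.2653
  = 0.9544 bits

H(S,T) = H(T) + H(S|T) = 1.0000 + 0.9544 = 1.9544 bits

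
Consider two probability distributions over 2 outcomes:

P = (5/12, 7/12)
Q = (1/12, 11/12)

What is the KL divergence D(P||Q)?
D(P||Q) = Σ P(i) log₂(P(i)/Q(i))
  i=0: (5/12) × log₂((5/12)/(1/12)) = (5/12) × log₂(5) = 0.9675
  i=1: (7/12) × log₂((7/12)/(11/12)) = (7/12) × log₂(7/11) = -0.3804
D(P||Q) = 0.9675 - 0.3804
  = 0.5871 bits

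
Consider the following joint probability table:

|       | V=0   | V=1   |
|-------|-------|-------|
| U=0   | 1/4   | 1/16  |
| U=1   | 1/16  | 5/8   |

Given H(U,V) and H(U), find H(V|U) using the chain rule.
From the chain rule: H(U,V) = H(U) + H(V|U)
Therefore: H(V|U) = H(U,V) - H(U)

H(U,V) = -[(1/4)·log₂(1/4) + (1/16)·log₂(1/16) + (1/16)·log₂(1/16) + (5/8)·log₂(5/8)]
  = 0.5000 + 0.2500 + 0.2500 + 0.4238
  = 1.4238 bits
Marginal P(U) (row sums):
  P(U=0) = 1/4 + 1/16 = 5/16
  P(U=1) = 1/16 + 5/8 = 11/16
H(U) = -[(5/16)·log₂(5/16) + (11/16)·log₂(11/16)]
  = 0.5244 + 0.3716
  = 0.8960 bits

H(V|U) = 1.4238 - 0.8960 = 0.5278 bits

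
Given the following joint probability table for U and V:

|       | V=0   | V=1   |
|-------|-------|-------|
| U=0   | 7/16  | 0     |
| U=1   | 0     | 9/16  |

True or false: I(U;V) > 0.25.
Marginal P(U) (row sums):
  P(U=0) = 7/16 + 0 = 7/16
  P(U=1) = 0 + 9/16 = 9/16
Marginal P(V) (column sums):
  P(V=0) = 7/16 + 0 = 7/16
  P(V=1) = 0 + 9/16 = 9/16

H(U) = -[(7/16)·log₂(7/16) + (9/16)·log₂(9/16)]
  = 0.5218 + 0.4669
  = 0.9887 bits
H(V) = -[(7/16)·log₂(7/16) + (9/16)·log₂(9/16)]
  = 0.5218 + 0.4669
  = 0.9887 bits
H(U,V) = -[(7/16)·log₂(7/16) + (9/16)·log₂(9/16)]
  = 0.5218 + 0.4669
  = 0.9887 bits

I(U;V) = H(U) + H(V) - H(U,V)
  = 0.9887 + 0.9887 - 0.9887
  = 0.9887 bits

True. I(U;V) = 0.9887 bits, which is > 0.25 bits.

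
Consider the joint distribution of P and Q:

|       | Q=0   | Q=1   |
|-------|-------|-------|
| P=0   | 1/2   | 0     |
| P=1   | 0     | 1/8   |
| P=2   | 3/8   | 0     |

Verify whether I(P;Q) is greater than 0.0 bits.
Marginal P(P) (row sums):
  P(P=0) = 1/2 + 0 = 1/2
  P(P=1) = 0 + 1/8 = 1/8
  P(P=2) = 3/8 + 0 = 3/8
Marginal P(Q) (column sums):
  P(Q=0) = 1/2 + 0 + 3/8 = 7/8
  P(Q=1) = 0 + 1/8 + 0 = 1/8

H(P) = -[(1/2)·log₂(1/2) + (1/8)·log₂(1/8) + (3/8)·log₂(3/8)]
  = 0.5000 + 0.3750 + 0.5306
  = 1.4056 bits
H(Q) = -[(7/8)·log₂(7/8) + (1/8)·log₂(1/8)]
  = 0.1686 + 0.3750
  = 0.5436 bits
H(P,Q) = -[(1/2)·log₂(1/2) + (1/8)·log₂(1/8) + (3/8)·log₂(3/8)]
  = 0.5000 + 0.3750 + 0.5306
  = 1.4056 bits

I(P;Q) = H(P) + H(Q) - H(P,Q)
  = 1.4056 + 0.5436 - 1.4056
  = 0.5436 bits

Yes. I(P;Q) = 0.5436 bits, which is > 0.0 bits.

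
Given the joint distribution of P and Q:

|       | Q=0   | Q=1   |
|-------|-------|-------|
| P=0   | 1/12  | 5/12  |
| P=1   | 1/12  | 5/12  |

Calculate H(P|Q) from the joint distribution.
Marginal P(Q) (column sums):
  P(Q=0) = 1/12 + 1/12 = 1/6
  P(Q=1) = 5/12 + 5/12 = 5/6

H(P|Q) = -Σ P(P,Q)·log₂ P(P|Q), where P(P|Q) = P(P,Q) / P(Q)
  (P=0,Q=0): P(P|Q) = (1/12)/(1/6) = 1/2;  -(1/12)·log₂(1/2) = 0.0833
  (P=0,Q=1): P(P|Q) = (5/12)/(5/6) = 1/2;  -(5/12)·log₂(1/2) = 0.4167
  (P=1,Q=0): P(P|Q) = (1/12)/(1/6) = 1/2;  -(1/12)·log₂(1/2) = 0.0833
  (P=1,Q=1): P(P|Q) = (5/12)/(5/6) = 1/2;  -(5/12)·log₂(1/2) = 0.4167
H(P|Q) = 0.0833 + 0.4167 + 0.0833 + 0.4167
  = 1.0000 bits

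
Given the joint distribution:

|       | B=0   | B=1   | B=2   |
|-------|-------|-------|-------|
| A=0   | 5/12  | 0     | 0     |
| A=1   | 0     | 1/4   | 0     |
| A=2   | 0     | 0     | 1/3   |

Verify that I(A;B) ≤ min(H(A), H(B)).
Marginal P(A) (row sums):
  P(A=0) = 5/12 + 0 + 0 = 5/12
  P(A=1) = 0 + 1/4 + 0 = 1/4
  P(A=2) = 0 + 0 + 1/3 = 1/3
Marginal P(B) (column sums):
  P(B=0) = 5/12 + 0 + 0 = 5/12
  P(B=1) = 0 + 1/4 + 0 = 1/4
  P(B=2) = 0 + 0 + 1/3 = 1/3

H(A) = -[(5/12)·log₂(5/12) + (1/4)·log₂(1/4) + (1/3)·log₂(1/3)]
  = 0.5263 + 0.5000 + 0.5283
  = 1.5546 bits
H(B) = -[(5/12)·log₂(5/12) + (1/4)·log₂(1/4) + (1/3)·log₂(1/3)]
  = 0.5263 + 0.5000 + 0.5283
  = 1.5546 bits
H(A,B) = -[(5/12)·log₂(5/12) + (1/4)·log₂(1/4) + (1/3)·log₂(1/3)]
  = 0.5263 + 0.5000 + 0.5283
  = 1.5546 bits

I(A;B) = H(A) + H(B) - H(A,B)
  = 1.5546 + 1.5546 - 1.5546
  = 1.5546 bits

min(H(A), H(B)) = min(1.5546, 1.5546) = 1.5546 bits
Since 1.5546 ≤ 1.5546, the bound is satisfied ✓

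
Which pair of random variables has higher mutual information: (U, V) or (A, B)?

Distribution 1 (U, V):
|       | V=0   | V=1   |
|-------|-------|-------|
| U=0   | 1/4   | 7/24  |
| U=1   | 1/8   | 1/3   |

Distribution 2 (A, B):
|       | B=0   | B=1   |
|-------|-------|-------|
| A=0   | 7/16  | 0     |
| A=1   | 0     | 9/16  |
Distribution 1 (U, V):
Marginal P(U) (row sums):
  P(U=0) = 1/4 + 7/24 = 13/24
  P(U=1) = 1/8 + 1/3 = 11/24
Marginal P(V) (column sums):
  P(V=0) = 1/4 + 1/8 = 3/8
  P(V=1) = 7/24 + 1/3 = 5/8

H(U) = -[(13/24)·log₂(13/24) + (11/24)·log₂(11/24)]
  = 0.4791 + 0.5159
  = 0.9950 bits
H(V) = -[(3/8)·log₂(3/8) + (5/8)·log₂(5/8)]
  = 0.5306 + 0.4238
  = 0.9544 bits
H(U,V) = -[(1/4)·log₂(1/4) + (7/24)·log₂(7/24) + (1/8)·log₂(1/8) + (1/3)·log₂(1/3)]
  = 0.5000 + 0.5185 + 0.3750 + 0.5283
  = 1.9218 bits

I(U;V) = H(U) + H(V) - H(U,V)
  = 0.9950 + 0.9544 - 1.9218
  = 0.0276 bits

Distribution 2 (A, B):
Marginal P(A) (row sums):
  P(A=0) = 7/16 + 0 = 7/16
  P(A=1) = 0 + 9/16 = 9/16
Marginal P(B) (column sums):
  P(B=0) = 7/16 + 0 = 7/16
  P(B=1) = 0 + 9/16 = 9/16

H(A) = -[(7/16)·log₂(7/16) + (9/16)·log₂(9/16)]
  = 0.5218 + 0.4669
  = 0.9887 bits
H(B) = -[(7/16)·log₂(7/16) + (9/16)·log₂(9/16)]
  = 0.5218 + 0.4669
  = 0.9887 bits
H(A,B) = -[(7/16)·log₂(7/16) + (9/16)·log₂(9/16)]
  = 0.5218 + 0.4669
  = 0.9887 bits

I(A;B) = H(A) + H(B) - H(A,B)
  = 0.9887 + 0.9887 - 0.9887
  = 0.9887 bits

I(A;B) = 0.9887 bits > I(U;V) = 0.0276 bits, so (A, B) has the higher mutual information (stronger dependence).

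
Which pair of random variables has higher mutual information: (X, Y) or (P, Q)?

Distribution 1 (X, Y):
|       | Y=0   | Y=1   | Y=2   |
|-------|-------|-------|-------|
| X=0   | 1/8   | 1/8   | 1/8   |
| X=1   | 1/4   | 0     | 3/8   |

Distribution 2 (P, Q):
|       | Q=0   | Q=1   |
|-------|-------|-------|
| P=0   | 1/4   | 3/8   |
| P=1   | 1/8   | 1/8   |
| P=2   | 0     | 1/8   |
Distribution 1 (X, Y):
Marginal P(X) (row sums):
  P(X=0) = 1/8 + 1/8 + 1/8 = 3/8
  P(X=1) = 1/4 + 0 + 3/8 = 5/8
Marginal P(Y) (column sums):
  P(Y=0) = 1/8 + 1/4 = 3/8
  P(Y=1) = 1/8 + 0 = 1/8
  P(Y=2) = 1/8 + 3/8 = 1/2

H(X) = -[(3/8)·log₂(3/8) + (5/8)·log₂(5/8)]
  = 0.5306 + 0.4238
  = 0.9544 bits
H(Y) = -[(3/8)·log₂(3/8) + (1/8)·log₂(1/8) + (1/2)·log₂(1/2)]
  = 0.5306 + 0.3750 + 0.5000
  = 1.4056 bits
H(X,Y) = -[(1/8)·log₂(1/8) + (1/8)·log₂(1/8) + (1/8)·log₂(1/8) + (1/4)·log₂(1/4) + (3/8)·log₂(3/8)]
  = 0.3750 + 0.3750 + 0.3750 + 0.5000 + 0.5306
  = 2.1556 bits

I(X;Y) = H(X) + H(Y) - H(X,Y)
  = 0.9544 + 1.4056 - 2.1556
  = 0.2044 bits

Distribution 2 (P, Q):
Marginal P(P) (row sums):
  P(P=0) = 1/4 + 3/8 = 5/8
  P(P=1) = 1/8 + 1/8 = 1/4
  P(P=2) = 0 + 1/8 = 1/8
Marginal P(Q) (column sums):
  P(Q=0) = 1/4 + 1/8 + 0 = 3/8
  P(Q=1) = 3/8 + 1/8 + 1/8 = 5/8

H(P) = -[(5/8)·log₂(5/8) + (1/4)·log₂(1/4) + (1/8)·log₂(1/8)]
  = 0.4238 + 0.5000 + 0.3750
  = 1.2988 bits
H(Q) = -[(3/8)·log₂(3/8) + (5/8)·log₂(5/8)]
  = 0.5306 + 0.4238
  = 0.9544 bits
H(P,Q) = -[(1/4)·log₂(1/4) + (3/8)·log₂(3/8) + (1/8)·log₂(1/8) + (1/8)·log₂(1/8) + (1/8)·log₂(1/8)]
  = 0.5000 + 0.5306 + 0.3750 + 0.3750 + 0.3750
  = 2.1556 bits

I(P;Q) = H(P) + H(Q) - H(P,Q)
  = 1.2988 + 0.9544 - 2.1556
  = 0.0976 bits

I(X;Y) = 0.2044 bits > I(P;Q) = 0.0976 bits, so (X, Y) has the higher mutual information (stronger dependence).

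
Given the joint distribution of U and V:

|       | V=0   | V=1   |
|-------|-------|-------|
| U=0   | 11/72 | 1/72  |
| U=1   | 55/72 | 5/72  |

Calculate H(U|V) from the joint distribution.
Marginal P(V) (column sums):
  P(V=0) = 11/72 + 55/72 = 11/12
  P(V=1) = 1/72 + 5/72 = 1/12

H(U|V) = -Σ P(U,V)·log₂ P(U|V), where P(U|V) = P(U,V) / P(V)
  (U=0,V=0): P(U|V) = (11/72)/(11/12) = 1/6;  -(11/72)·log₂(1/6) = 0.3949
  (U=0,V=1): P(U|V) = (1/72)/(1/12) = 1/6;  -(1/72)·log₂(1/6) = 0.0359
  (U=1,V=0): P(U|V) = (55/72)/(11/12) = 5/6;  -(55/72)·log₂(5/6) = 0.2009
  (U=1,V=1): P(U|V) = (5/72)/(1/12) = 5/6;  -(5/72)·log₂(5/6) = 0.0183
H(U|V) = 0.3949 + 0.0359 + 0.2009 + 0.0183
  = 0.6500 bits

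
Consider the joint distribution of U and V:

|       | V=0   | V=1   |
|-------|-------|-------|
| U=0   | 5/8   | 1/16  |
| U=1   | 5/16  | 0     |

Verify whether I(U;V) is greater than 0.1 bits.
Marginal P(U) (row sums):
  P(U=0) = 5/8 + 1/16 = 11/16
  P(U=1) = 5/16 + 0 = 5/16
Marginal P(V) (column sums):
  P(V=0) = 5/8 + 5/16 = 15/16
  P(V=1) = 1/16 + 0 = 1/16

H(U) = -[(11/16)·log₂(11/16) + (5/16)·log₂(5/16)]
  = 0.3716 + 0.5244
  = 0.8960 bits
H(V) = -[(15/16)·log₂(15/16) + (1/16)·log₂(1/16)]
  = 0.0873 + 0.2500
  = 0.3373 bits
H(U,V) = -[(5/8)·log₂(5/8) + (1/16)·log₂(1/16) + (5/16)·log₂(5/16)]
  = 0.4238 + 0.2500 + 0.5244
  = 1.1982 bits

I(U;V) = H(U) + H(V) - H(U,V)
  = 0.8960 + 0.3373 - 1.1982
  = 0.0351 bits

No. I(U;V) = 0.0351 bits, which is ≤ 0.1 bits.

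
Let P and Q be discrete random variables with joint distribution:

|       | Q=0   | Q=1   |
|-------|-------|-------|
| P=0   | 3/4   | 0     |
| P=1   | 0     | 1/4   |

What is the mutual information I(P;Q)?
Marginal P(P) (row sums):
  P(P=0) = 3/4 + 0 = 3/4
  P(P=1) = 0 + 1/4 = 1/4
Marginal P(Q) (column sums):
  P(Q=0) = 3/4 + 0 = 3/4
  P(Q=1) = 0 + 1/4 = 1/4

H(P) = -[(3/4)·log₂(3/4) + (1/4)·log₂(1/4)]
  = 0.3113 + 0.5000
  = 0.8113 bits
H(Q) = -[(3/4)·log₂(3/4) + (1/4)·log₂(1/4)]
  = 0.3113 + 0.5000
  = 0.8113 bits
H(P,Q) = -[(3/4)·log₂(3/4) + (1/4)·log₂(1/4)]
  = 0.3113 + 0.5000
  = 0.8113 bits

I(P;Q) = H(P) + H(Q) - H(P,Q)
  = 0.8113 + 0.8113 - 0.8113
  = 0.8113 bits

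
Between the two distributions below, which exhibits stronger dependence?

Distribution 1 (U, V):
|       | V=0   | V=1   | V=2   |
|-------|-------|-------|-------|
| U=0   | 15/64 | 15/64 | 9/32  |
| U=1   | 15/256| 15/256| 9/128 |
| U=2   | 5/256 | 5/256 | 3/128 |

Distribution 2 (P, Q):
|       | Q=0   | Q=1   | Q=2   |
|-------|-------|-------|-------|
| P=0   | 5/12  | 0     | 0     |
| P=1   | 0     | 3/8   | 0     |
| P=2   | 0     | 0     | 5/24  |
Distribution 1 (U, V):
Marginal P(U) (row sums):
  P(U=0) = 15/64 + 15/64 + 9/32 = 3/4
  P(U=1) = 15/256 + 15/256 + 9/128 = 3/16
  P(U=2) = 5/256 + 5/256 + 3/128 = 1/16
Marginal P(V) (column sums):
  P(V=0) = 15/64 + 15/256 + 5/256 = 5/16
  P(V=1) = 15/64 + 15/256 + 5/256 = 5/16
  P(V=2) = 9/32 + 9/128 + 3/128 = 3/8

H(U) = -[(3/4)·log₂(3/4) + (3/16)·log₂(3/16) + (1/16)·log₂(1/16)]
  = 0.3113 + 0.4528 + 0.2500
  = 1.0141 bits
H(V) = -[(5/16)·log₂(5/16) + (5/16)·log₂(5/16) + (3/8)·log₂(3/8)]
  = 0.5244 + 0.5244 + 0.5306
  = 1.5794 bits
H(U,V) = -[(15/64)·log₂(15/64) + (15/64)·log₂(15/64) + (9/32)·log₂(9/32) + (15/256)·log₂(15/256) + (15/256)·log₂(15/256) + (9/128)·log₂(9/128) + (5/256)·log₂(5/256) + (5/256)·log₂(5/256) + (3/128)·log₂(3/128)]
  = 0.4906 + 0.4906 + 0.5147 + 0.2398 + 0.2398 + 0.2693 + 0.1109 + 0.1109 + 0.1269
  = 2.5935 bits

I(U;V) = H(U) + H(V) - H(U,V)
  = 1.0141 + 1.5794 - 2.5935
  = 0.0000 bits

Distribution 2 (P, Q):
Marginal P(P) (row sums):
  P(P=0) = 5/12 + 0 + 0 = 5/12
  P(P=1) = 0 + 3/8 + 0 = 3/8
  P(P=2) = 0 + 0 + 5/24 = 5/24
Marginal P(Q) (column sums):
  P(Q=0) = 5/12 + 0 + 0 = 5/12
  P(Q=1) = 0 + 3/8 + 0 = 3/8
  P(Q=2) = 0 + 0 + 5/24 = 5/24

H(P) = -[(5/12)·log₂(5/12) + (3/8)·log₂(3/8) + (5/24)·log₂(5/24)]
  = 0.5263 + 0.5306 + 0.4715
  = 1.5284 bits
H(Q) = -[(5/12)·log₂(5/12) + (3/8)·log₂(3/8) + (5/24)·log₂(5/24)]
  = 0.5263 + 0.5306 + 0.4715
  = 1.5284 bits
H(P,Q) = -[(5/12)·log₂(5/12) + (3/8)·log₂(3/8) + (5/24)·log₂(5/24)]
  = 0.5263 + 0.5306 + 0.4715
  = 1.5284 bits

I(P;Q) = H(P) + H(Q) - H(P,Q)
  = 1.5284 + 1.5284 - 1.5284
  = 1.5284 bits

I(P;Q) = 1.5284 bits > I(U;V) = 0.0000 bits, so (P, Q) has the higher mutual information (stronger dependence).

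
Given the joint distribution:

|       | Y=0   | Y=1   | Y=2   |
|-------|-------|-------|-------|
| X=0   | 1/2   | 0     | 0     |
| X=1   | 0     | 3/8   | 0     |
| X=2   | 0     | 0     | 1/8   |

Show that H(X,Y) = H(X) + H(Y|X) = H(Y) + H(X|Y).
Marginal P(X) (row sums):
  P(X=0) = 1/2 + 0 + 0 = 1/2
  P(X=1) = 0 + 3/8 + 0 = 3/8
  P(X=2) = 0 + 0 + 1/8 = 1/8
Marginal P(Y) (column sums):
  P(Y=0) = 1/2 + 0 + 0 = 1/2
  P(Y=1) = 0 + 3/8 + 0 = 3/8
  P(Y=2) = 0 + 0 + 1/8 = 1/8

Decomposition 1: H(X) + H(Y|X)
H(X) = -[(1/2)·log₂(1/2) + (3/8)·log₂(3/8) + (1/8)·log₂(1/8)]
  = 0.5000 + 0.5306 + 0.3750
  = 1.4056 bits
H(Y|X) = -Σ P(X,Y)·log₂ P(Y|X), where P(Y|X) = P(X,Y) / P(X)
  (cells with P(X,Y) = 0 contribute 0)
  (X=0,Y=0): P(Y|X) = (1/2)/(1/2) = 1;  -(1/2)·log₂(1) = 0.0000
  (X=1,Y=1): P(Y|X) = (3/8)/(3/8) = 1;  -(3/8)·log₂(1) = 0.0000
  (X=2,Y=2): P(Y|X) = (1/8)/(1/8) = 1;  -(1/8)·log₂(1) = 0.0000
H(Y|X) = 0.0000 + 0.0000 + 0.0000
  = 0.0000 bits
H(X) + H(Y|X) = 1.4056 + 0.0000 = 1.4056 bits

Decomposition 2: H(Y) + H(X|Y)
H(Y) = -[(1/2)·log₂(1/2) + (3/8)·log₂(3/8) + (1/8)·log₂(1/8)]
  = 0.5000 + 0.5306 + 0.3750
  = 1.4056 bits
H(X|Y) = -Σ P(X,Y)·log₂ P(X|Y), where P(X|Y) = P(X,Y) / P(Y)
  (cells with P(X,Y) = 0 contribute 0)
  (X=0,Y=0): P(X|Y) = (1/2)/(1/2) = 1;  -(1/2)·log₂(1) = 0.0000
  (X=1,Y=1): P(X|Y) = (3/8)/(3/8) = 1;  -(3/8)·log₂(1) = 0.0000
  (X=2,Y=2): P(X|Y) = (1/8)/(1/8) = 1;  -(1/8)·log₂(1) = 0.0000
H(X|Y) = 0.0000 + 0.0000 + 0.0000
  = 0.0000 bits
H(Y) + H(X|Y) = 1.4056 + 0.0000 = 1.4056 bits

Direct computation of the joint entropy:
H(X,Y) = -[(1/2)·log₂(1/2) + (3/8)·log₂(3/8) + (1/8)·log₂(1/8)]
  = 0.5000 + 0.5306 + 0.3750
  = 1.4056 bits

All three agree: H(X,Y) = 1.4056 bits ✓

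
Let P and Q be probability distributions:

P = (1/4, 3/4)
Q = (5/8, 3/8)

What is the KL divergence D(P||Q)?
D(P||Q) = Σ P(i) log₂(P(i)/Q(i))
  i=0: (1/4) × log₂((1/4)/(5/8)) = (1/4) × log₂(2/5) = -0.3305
  i=1: (3/4) × log₂((3/4)/(3/8)) = (3/4) × log₂(2) = 0.7500
D(P||Q) = -0.3305 + 0.7500
  = 0.4195 bits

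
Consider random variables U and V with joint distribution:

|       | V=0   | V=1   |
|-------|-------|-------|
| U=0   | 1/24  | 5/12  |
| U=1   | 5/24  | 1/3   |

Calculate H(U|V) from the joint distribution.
Marginal P(V) (column sums):
  P(V=0) = 1/24 + 5/24 = 1/4
  P(V=1) = 5/12 + 1/3 = 3/4

H(U|V) = -Σ P(U,V)·log₂ P(U|V), where P(U|V) = P(U,V) / P(V)
  (U=0,V=0): P(U|V) = (1/24)/(1/4) = 1/6;  -(1/24)·log₂(1/6) = 0.1077
  (U=0,V=1): P(U|V) = (5/12)/(3/4) = 5/9;  -(5/12)·log₂(5/9) = 0.3533
  (U=1,V=0): P(U|V) = (5/24)/(1/4) = 5/6;  -(5/24)·log₂(5/6) = 0.0548
  (U=1,V=1): P(U|V) = (1/3)/(3/4) = 4/9;  -(1/3)·log₂(4/9) = 0.3900
H(U|V) = 0.1077 + 0.3533 + 0.0548 + 0.3900
  = 0.9058 bits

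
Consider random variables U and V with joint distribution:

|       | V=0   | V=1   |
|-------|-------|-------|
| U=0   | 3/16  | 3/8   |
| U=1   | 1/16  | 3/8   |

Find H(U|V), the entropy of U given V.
Marginal P(V) (column sums):
  P(V=0) = 3/16 + 1/16 = 1/4
  P(V=1) = 3/8 + 3/8 = 3/4

H(U|V) = -Σ P(U,V)·log₂ P(U|V), where P(U|V) = P(U,V) / P(V)
  (U=0,V=0): P(U|V) = (3/16)/(1/4) = 3/4;  -(3/16)·log₂(3/4) = 0.0778
  (U=0,V=1): P(U|V) = (3/8)/(3/4) = 1/2;  -(3/8)·log₂(1/2) = 0.3750
  (U=1,V=0): P(U|V) = (1/16)/(1/4) = 1/4;  -(1/16)·log₂(1/4) = 0.1250
  (U=1,V=1): P(U|V) = (3/8)/(3/4) = 1/2;  -(3/8)·log₂(1/2) = 0.3750
H(U|V) = 0.0778 + 0.3750 + 0.1250 + 0.3750
  = 0.9528 bits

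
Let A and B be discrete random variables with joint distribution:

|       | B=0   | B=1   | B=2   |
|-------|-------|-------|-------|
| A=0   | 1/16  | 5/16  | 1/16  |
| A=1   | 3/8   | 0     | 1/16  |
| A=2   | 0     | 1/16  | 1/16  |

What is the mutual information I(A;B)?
Marginal P(A) (row sums):
  P(A=0) = 1/16 + 5/16 + 1/16 = 7/16
  P(A=1) = 3/8 + 0 + 1/16 = 7/16
  P(A=2) = 0 + 1/16 + 1/16 = 1/8
Marginal P(B) (column sums):
  P(B=0) = 1/16 + 3/8 + 0 = 7/16
  P(B=1) = 5/16 + 0 + 1/16 = 3/8
  P(B=2) = 1/16 + 1/16 + 1/16 = 3/16

H(A) = -[(7/16)·log₂(7/16) + (7/16)·log₂(7/16) + (1/8)·log₂(1/8)]
  = 0.5218 + 0.5218 + 0.3750
  = 1.4186 bits
H(B) = -[(7/16)·log₂(7/16) + (3/8)·log₂(3/8) + (3/16)·log₂(3/16)]
  = 0.5218 + 0.5306 + 0.4528
  = 1.5052 bits
H(A,B) = -[(1/16)·log₂(1/16) + (5/16)·log₂(5/16) + (1/16)·log₂(1/16) + (3/8)·log₂(3/8) + (1/16)·log₂(1/16) + (1/16)·log₂(1/16) + (1/16)·log₂(1/16)]
  = 0.2500 + 0.5244 + 0.2500 + 0.5306 + 0.2500 + 0.2500 + 0.2500
  = 2.3050 bits

I(A;B) = H(A) + H(B) - H(A,B)
  = 1.4186 + 1.5052 - 2.3050
  = 0.6188 bits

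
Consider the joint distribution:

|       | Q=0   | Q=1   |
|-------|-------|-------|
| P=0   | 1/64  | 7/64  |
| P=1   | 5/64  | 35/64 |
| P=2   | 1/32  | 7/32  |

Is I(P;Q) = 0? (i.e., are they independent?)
Marginal P(P) (row sums):
  P(P=0) = 1/64 + 7/64 = 1/8
  P(P=1) = 5/64 + 35/64 = 5/8
  P(P=2) = 1/32 + 7/32 = 1/4
Marginal P(Q) (column sums):
  P(Q=0) = 1/64 + 5/64 + 1/32 = 1/8
  P(Q=1) = 7/64 + 35/64 + 7/32 = 7/8

P and Q are independent iff P(P=i,Q=j) = P(P=i)·P(Q=j) for every cell.
  P(P=0)·P(Q=0) = 1/8 × 1/8 = 1/64 = P(P=0,Q=0) ✓
  P(P=0)·P(Q=1) = 1/8 × 7/8 = 7/64 = P(P=0,Q=1) ✓
  P(P=1)·P(Q=0) = 5/8 × 1/8 = 5/64 = P(P=1,Q=0) ✓
  P(P=1)·P(Q=1) = 5/8 × 7/8 = 35/64 = P(P=1,Q=1) ✓
  P(P=2)·P(Q=0) = 1/4 × 1/8 = 1/32 = P(P=2,Q=0) ✓
  P(P=2)·P(Q=1) = 1/4 × 7/8 = 7/32 = P(P=2,Q=1) ✓

Yes, P and Q are independent: every cell factors, so I(P;Q) = 0 bits.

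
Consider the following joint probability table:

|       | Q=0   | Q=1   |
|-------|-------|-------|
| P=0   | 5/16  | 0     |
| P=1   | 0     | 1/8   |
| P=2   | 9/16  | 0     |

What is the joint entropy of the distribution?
H(P,Q) = -Σ P(P,Q) log₂ P(P,Q), summed over the non-zero cells:
H(P,Q) = -[(5/16)·log₂(5/16) + (1/8)·log₂(1/8) + (9/16)·log₂(9/16)]
  = 0.5244 + 0.3750 + 0.4669
  = 1.3663 bits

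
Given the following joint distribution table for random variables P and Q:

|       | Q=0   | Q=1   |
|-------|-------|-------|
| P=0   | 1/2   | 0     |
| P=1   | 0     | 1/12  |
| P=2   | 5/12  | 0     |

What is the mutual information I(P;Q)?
Marginal P(P) (row sums):
  P(P=0) = 1/2 + 0 = 1/2
  P(P=1) = 0 + 1/12 = 1/12
  P(P=2) = 5/12 + 0 = 5/12
Marginal P(Q) (column sums):
  P(Q=0) = 1/2 + 0 + 5/12 = 11/12
  P(Q=1) = 0 + 1/12 + 0 = 1/12

H(P) = -[(1/2)·log₂(1/2) + (1/12)·log₂(1/12) + (5/12)·log₂(5/12)]
  = 0.5000 + 0.2987 + 0.5263
  = 1.3250 bits
H(Q) = -[(11/12)·log₂(11/12) + (1/12)·log₂(1/12)]
  = 0.1151 + 0.2987
  = 0.4138 bits
H(P,Q) = -[(1/2)·log₂(1/2) + (1/12)·log₂(1/12) + (5/12)·log₂(5/12)]
  = 0.5000 + 0.2987 + 0.5263
  = 1.3250 bits

I(P;Q) = H(P) + H(Q) - H(P,Q)
  = 1.3250 + 0.4138 - 1.3250
  = 0.4138 bits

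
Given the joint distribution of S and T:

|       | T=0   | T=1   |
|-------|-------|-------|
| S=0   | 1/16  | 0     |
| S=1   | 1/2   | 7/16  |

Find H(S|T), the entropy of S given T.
Marginal P(T) (column sums):
  P(T=0) = 1/16 + 1/2 = 9/16
  P(T=1) = 0 + 7/16 = 7/16

H(S|T) = -Σ P(S,T)·log₂ P(S|T), where P(S|T) = P(S,T) / P(T)
  (cells with P(S,T) = 0 contribute 0)
  (S=0,T=0): P(S|T) = (1/16)/(9/16) = 1/9;  -(1/16)·log₂(1/9) = 0.1981
  (S=1,T=0): P(S|T) = (1/2)/(9/16) = 8/9;  -(1/2)·log₂(8/9) = 0.0850
  (S=1,T=1): P(S|T) = (7/16)/(7/16) = 1;  -(7/16)·log₂(1) = 0.0000
H(S|T) = 0.1981 + 0.0850 + 0.0000
  = 0.2831 bits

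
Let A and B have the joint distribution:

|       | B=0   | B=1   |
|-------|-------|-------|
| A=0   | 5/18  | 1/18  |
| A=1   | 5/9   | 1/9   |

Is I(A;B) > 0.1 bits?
Marginal P(A) (row sums):
  P(A=0) = 5/18 + 1/18 = 1/3
  P(A=1) = 5/9 + 1/9 = 2/3
Marginal P(B) (column sums):
  P(B=0) = 5/18 + 5/9 = 5/6
  P(B=1) = 1/18 + 1/9 = 1/6

H(A) = -[(1/3)·log₂(1/3) + (2/3)·log₂(2/3)]
  = 0.5283 + 0.3900
  = 0.9183 bits
H(B) = -[(5/6)·log₂(5/6) + (1/6)·log₂(1/6)]
  = 0.2192 + 0.4308
  = 0.6500 bits
H(A,B) = -[(5/18)·log₂(5/18) + (1/18)·log₂(1/18) + (5/9)·log₂(5/9) + (1/9)·log₂(1/9)]
  = 0.5133 + 0.2317 + 0.4711 + 0.3522
  = 1.5683 bits

I(A;B) = H(A) + H(B) - H(A,B)
  = 0.9183 + 0.6500 - 1.5683
  = 0.0000 bits

No. I(A;B) = 0.0000 bits, which is ≤ 0.1 bits.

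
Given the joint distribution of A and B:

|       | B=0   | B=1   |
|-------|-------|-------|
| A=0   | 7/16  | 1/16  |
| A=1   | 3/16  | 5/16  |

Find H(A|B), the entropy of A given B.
Marginal P(B) (column sums):
  P(B=0) = 7/16 + 3/16 = 5/8
  P(B=1) = 1/16 + 5/16 = 3/8

H(A|B) = -Σ P(A,B)·log₂ P(A|B), where P(A|B) = P(A,B) / P(B)
  (A=0,B=0): P(A|B) = (7/16)/(5/8) = 7/10;  -(7/16)·log₂(7/10) = 0.2251
  (A=0,B=1): P(A|B) = (1/16)/(3/8) = 1/6;  -(1/16)·log₂(1/6) = 0.1616
  (A=1,B=0): P(A|B) = (3/16)/(5/8) = 3/10;  -(3/16)·log₂(3/10) = 0.3257
  (A=1,B=1): P(A|B) = (5/16)/(3/8) = 5/6;  -(5/16)·log₂(5/6) = 0.0822
H(A|B) = 0.2251 + 0.1616 + 0.3257 + 0.0822
  = 0.7946 bits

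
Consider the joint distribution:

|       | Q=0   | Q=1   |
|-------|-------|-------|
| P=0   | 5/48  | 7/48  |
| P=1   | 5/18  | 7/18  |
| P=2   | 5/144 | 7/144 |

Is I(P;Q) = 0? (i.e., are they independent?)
Marginal P(P) (row sums):
  P(P=0) = 5/48 + 7/48 = 1/4
  P(P=1) = 5/18 + 7/18 = 2/3
  P(P=2) = 5/144 + 7/144 = 1/12
Marginal P(Q) (column sums):
  P(Q=0) = 5/48 + 5/18 + 5/144 = 5/12
  P(Q=1) = 7/48 + 7/18 + 7/144 = 7/12

P and Q are independent iff P(P=i,Q=j) = P(P=i)·P(Q=j) for every cell.
  P(P=0)·P(Q=0) = 1/4 × 5/12 = 5/48 = P(P=0,Q=0) ✓
  P(P=0)·P(Q=1) = 1/4 × 7/12 = 7/48 = P(P=0,Q=1) ✓
  P(P=1)·P(Q=0) = 2/3 × 5/12 = 5/18 = P(P=1,Q=0) ✓
  P(P=1)·P(Q=1) = 2/3 × 7/12 = 7/18 = P(P=1,Q=1) ✓
  P(P=2)·P(Q=0) = 1/12 × 5/12 = 5/144 = P(P=2,Q=0) ✓
  P(P=2)·P(Q=1) = 1/12 × 7/12 = 7/144 = P(P=2,Q=1) ✓

Yes, P and Q are independent: every cell factors, so I(P;Q) = 0 bits.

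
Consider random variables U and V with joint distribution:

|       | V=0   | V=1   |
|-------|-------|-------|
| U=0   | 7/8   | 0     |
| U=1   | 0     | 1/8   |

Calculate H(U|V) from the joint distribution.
Marginal P(V) (column sums):
  P(V=0) = 7/8 + 0 = 7/8
  P(V=1) = 0 + 1/8 = 1/8

H(U|V) = -Σ P(U,V)·log₂ P(U|V), where P(U|V) = P(U,V) / P(V)
  (cells with P(U,V) = 0 contribute 0)
  (U=0,V=0): P(U|V) = (7/8)/(7/8) = 1;  -(7/8)·log₂(1) = 0.0000
  (U=1,V=1): P(U|V) = (1/8)/(1/8) = 1;  -(1/8)·log₂(1) = 0.0000
H(U|V) = 0.0000 + 0.0000
  = 0.0000 bits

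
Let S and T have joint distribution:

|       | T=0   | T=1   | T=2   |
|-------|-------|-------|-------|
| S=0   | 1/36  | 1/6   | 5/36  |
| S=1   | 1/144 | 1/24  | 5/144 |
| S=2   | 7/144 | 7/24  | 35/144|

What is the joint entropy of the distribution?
H(S,T) = -Σ P(S,T) log₂ P(S,T), summed over the non-zero cells:
H(S,T) = -[(1/36)·log₂(1/36) + (1/6)·log₂(1/6) + (5/36)·log₂(5/36) + (1/144)·log₂(1/144) + (1/24)·log₂(1/24) + (5/144)·log₂(5/144) + (7/144)·log₂(7/144) + (7/24)·log₂(7/24) + (35/144)·log₂(35/144)]
  = 0.1436 + 0.4308 + 0.3956 + 0.0498 + 0.1910 + 0.1683 + 0.2121 + 0.5185 + 0.4960
  = 2.6057 bits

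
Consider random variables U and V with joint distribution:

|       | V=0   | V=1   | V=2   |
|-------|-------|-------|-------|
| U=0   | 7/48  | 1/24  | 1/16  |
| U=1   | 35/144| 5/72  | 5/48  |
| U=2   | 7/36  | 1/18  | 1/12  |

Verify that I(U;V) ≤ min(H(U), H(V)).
Marginal P(U) (row sums):
  P(U=0) = 7/48 + 1/24 + 1/16 = 1/4
  P(U=1) = 35/144 + 5/72 + 5/48 = 5/12
  P(U=2) = 7/36 + 1/18 + 1/12 = 1/3
Marginal P(V) (column sums):
  P(V=0) = 7/48 + 35/144 + 7/36 = 7/12
  P(V=1) = 1/24 + 5/72 + 1/18 = 1/6
  P(V=2) = 1/16 + 5/48 + 1/12 = 1/4

H(U) = -[(1/4)·log₂(1/4) + (5/12)·log₂(5/12) + (1/3)·log₂(1/3)]
  = 0.5000 + 0.5263 + 0.5283
  = 1.5546 bits
H(V) = -[(7/12)·log₂(7/12) + (1/6)·log₂(1/6) + (1/4)·log₂(1/4)]
  = 0.4536 + 0.4308 + 0.5000
  = 1.3844 bits
H(U,V) = -[(7/48)·log₂(7/48) + (1/24)·log₂(1/24) + (1/16)·log₂(1/16) + (35/144)·log₂(35/144) + (5/72)·log₂(5/72) + (5/48)·log₂(5/48) + (7/36)·log₂(7/36) + (1/18)·log₂(1/18) + (1/12)·log₂(1/12)]
  = 0.4051 + 0.1910 + 0.2500 + 0.4960 + 0.2672 + 0.3399 + 0.4594 + 0.2317 + 0.2987
  = 2.9390 bits

I(U;V) = H(U) + H(V) - H(U,V)
  = 1.5546 + 1.3844 - 2.9390
  = 0.0000 bits

min(H(U), H(V)) = min(1.5546, 1.3844) = 1.3844 bits
Since 0.0000 ≤ 1.3844, the bound is satisfied ✓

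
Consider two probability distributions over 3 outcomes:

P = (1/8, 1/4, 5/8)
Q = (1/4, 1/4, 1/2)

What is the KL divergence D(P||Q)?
D(P||Q) = Σ P(i) log₂(P(i)/Q(i))
  i=0: (1/8) × log₂((1/8)/(1/4)) = (1/8) × log₂(1/2) = -0.1250
  i=1: (1/4) × log₂((1/4)/(1/4)) = (1/4) × log₂(1) = 0.0000
  i=2: (5/8) × log₂((5/8)/(1/2)) = (5/8) × log₂(5/4) = 0.2012
D(P||Q) = -0.1250 + 0.0000 + 0.2012
  = 0.0762 bits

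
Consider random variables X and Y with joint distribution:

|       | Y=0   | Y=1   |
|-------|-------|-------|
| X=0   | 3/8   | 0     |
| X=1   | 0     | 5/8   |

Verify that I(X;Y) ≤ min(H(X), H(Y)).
Marginal P(X) (row sums):
  P(X=0) = 3/8 + 0 = 3/8
  P(X=1) = 0 + 5/8 = 5/8
Marginal P(Y) (column sums):
  P(Y=0) = 3/8 + 0 = 3/8
  P(Y=1) = 0 + 5/8 = 5/8

H(X) = -[(3/8)·log₂(3/8) + (5/8)·log₂(5/8)]
  = 0.5306 + 0.4238
  = 0.9544 bits
H(Y) = -[(3/8)·log₂(3/8) + (5/8)·log₂(5/8)]
  = 0.5306 + 0.4238
  = 0.9544 bits
H(X,Y) = -[(3/8)·log₂(3/8) + (5/8)·log₂(5/8)]
  = 0.5306 + 0.4238
  = 0.9544 bits

I(X;Y) = H(X) + H(Y) - H(X,Y)
  = 0.9544 + 0.9544 - 0.9544
  = 0.9544 bits

min(H(X), H(Y)) = min(0.9544, 0.9544) = 0.9544 bits
Since 0.9544 ≤ 0.9544, the bound is satisfied ✓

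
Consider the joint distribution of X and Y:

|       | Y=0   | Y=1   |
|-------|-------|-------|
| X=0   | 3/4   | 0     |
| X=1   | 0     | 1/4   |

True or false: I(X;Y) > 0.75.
Marginal P(X) (row sums):
  P(X=0) = 3/4 + 0 = 3/4
  P(X=1) = 0 + 1/4 = 1/4
Marginal P(Y) (column sums):
  P(Y=0) = 3/4 + 0 = 3/4
  P(Y=1) = 0 + 1/4 = 1/4

H(X) = -[(3/4)·log₂(3/4) + (1/4)·log₂(1/4)]
  = 0.3113 + 0.5000
  = 0.8113 bits
H(Y) = -[(3/4)·log₂(3/4) + (1/4)·log₂(1/4)]
  = 0.3113 + 0.5000
  = 0.8113 bits
H(X,Y) = -[(3/4)·log₂(3/4) + (1/4)·log₂(1/4)]
  = 0.3113 + 0.5000
  = 0.8113 bits

I(X;Y) = H(X) + H(Y) - H(X,Y)
  = 0.8113 + 0.8113 - 0.8113
  = 0.8113 bits

True. I(X;Y) = 0.8113 bits, which is > 0.75 bits.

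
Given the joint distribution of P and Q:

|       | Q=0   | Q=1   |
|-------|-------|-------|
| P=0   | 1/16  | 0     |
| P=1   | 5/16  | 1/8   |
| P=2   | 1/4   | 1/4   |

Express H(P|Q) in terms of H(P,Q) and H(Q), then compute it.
H(P|Q) = H(P,Q) - H(Q)

Marginal P(Q) (column sums):
  P(Q=0) = 1/16 + 5/16 + 1/4 = 5/8
  P(Q=1) = 0 + 1/8 + 1/4 = 3/8

H(P,Q) = -[(1/16)·log₂(1/16) + (5/16)·log₂(5/16) + (1/8)·log₂(1/8) + (1/4)·log₂(1/4) + (1/4)·log₂(1/4)]
  = 0.2500 + 0.5244 + 0.3750 + 0.5000 + 0.5000
  = 2.1494 bits
H(Q) = -[(5/8)·log₂(5/8) + (3/8)·log₂(3/8)]
  = 0.4238 + 0.5306
  = 0.9544 bits

H(P|Q) = 2.1494 - 0.9544 = 1.1950 bits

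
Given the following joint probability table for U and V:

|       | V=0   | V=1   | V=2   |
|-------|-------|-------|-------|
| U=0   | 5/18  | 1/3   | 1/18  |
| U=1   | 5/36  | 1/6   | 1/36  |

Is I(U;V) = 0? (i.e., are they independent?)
Marginal P(U) (row sums):
  P(U=0) = 5/18 + 1/3 + 1/18 = 2/3
  P(U=1) = 5/36 + 1/6 + 1/36 = 1/3
Marginal P(V) (column sums):
  P(V=0) = 5/18 + 5/36 = 5/12
  P(V=1) = 1/3 + 1/6 = 1/2
  P(V=2) = 1/18 + 1/36 = 1/12

U and V are independent iff P(U=i,V=j) = P(U=i)·P(V=j) for every cell.
  P(U=0)·P(V=0) = 2/3 × 5/12 = 5/18 = P(U=0,V=0) ✓
  P(U=0)·P(V=1) = 2/3 × 1/2 = 1/3 = P(U=0,V=1) ✓
  P(U=0)·P(V=2) = 2/3 × 1/12 = 1/18 = P(U=0,V=2) ✓
  P(U=1)·P(V=0) = 1/3 × 5/12 = 5/36 = P(U=1,V=0) ✓
  P(U=1)·P(V=1) = 1/3 × 1/2 = 1/6 = P(U=1,V=1) ✓
  P(U=1)·P(V=2) = 1/3 × 1/12 = 1/36 = P(U=1,V=2) ✓

Yes, U and V are independent: every cell factors, so I(U;V) = 0 bits.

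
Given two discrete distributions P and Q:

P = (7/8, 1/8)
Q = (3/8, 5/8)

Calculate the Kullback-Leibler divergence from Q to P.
D(P||Q) = Σ P(i) log₂(P(i)/Q(i))
  i=0: (7/8) × log₂((7/8)/(3/8)) = (7/8) × log₂(7/3) = 1.0696
  i=1: (1/8) × log₂((1/8)/(5/8)) = (1/8) × log₂(1/5) = -0.2902
D(P||Q) = 1.0696 - 0.2902
  = 0.7794 bits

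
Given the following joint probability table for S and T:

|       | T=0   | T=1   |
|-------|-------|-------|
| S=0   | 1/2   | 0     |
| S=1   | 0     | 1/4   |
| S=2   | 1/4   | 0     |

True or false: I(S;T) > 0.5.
Marginal P(S) (row sums):
  P(S=0) = 1/2 + 0 = 1/2
  P(S=1) = 0 + 1/4 = 1/4
  P(S=2) = 1/4 + 0 = 1/4
Marginal P(T) (column sums):
  P(T=0) = 1/2 + 0 + 1/4 = 3/4
  P(T=1) = 0 + 1/4 + 0 = 1/4

H(S) = -[(1/2)·log₂(1/2) + (1/4)·log₂(1/4) + (1/4)·log₂(1/4)]
  = 0.5000 + 0.5000 + 0.5000
  = 1.5000 bits
H(T) = -[(3/4)·log₂(3/4) + (1/4)·log₂(1/4)]
  = 0.3113 + 0.5000
  = 0.8113 bits
H(S,T) = -[(1/2)·log₂(1/2) + (1/4)·log₂(1/4) + (1/4)·log₂(1/4)]
  = 0.5000 + 0.5000 + 0.5000
  = 1.5000 bits

I(S;T) = H(S) + H(T) - H(S,T)
  = 1.5000 + 0.8113 - 1.5000
  = 0.8113 bits

True. I(S;T) = 0.8113 bits, which is > 0.5 bits.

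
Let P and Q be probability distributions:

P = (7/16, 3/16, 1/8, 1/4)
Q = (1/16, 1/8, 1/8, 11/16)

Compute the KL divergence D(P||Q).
D(P||Q) = Σ P(i) log₂(P(i)/Q(i))
  i=0: (7/16) × log₂((7/16)/(1/16)) = (7/16) × log₂(7) = 1.2282
  i=1: (3/16) × log₂((3/16)/(1/8)) = (3/16) × log₂(3/2) = 0.1097
  i=2: (1/8) × log₂((1/8)/(1/8)) = (1/8) × log₂(1) = 0.0000
  i=3: (1/4) × log₂((1/4)/(11/16)) = (1/4) × log₂(4/11) = -0.3649
D(P||Q) = 1.2282 + 0.1097 + 0.0000 - 0.3649
  = 0.9730 bits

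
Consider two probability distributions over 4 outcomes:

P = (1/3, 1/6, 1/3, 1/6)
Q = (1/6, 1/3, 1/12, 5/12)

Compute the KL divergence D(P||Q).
D(P||Q) = Σ P(i) log₂(P(i)/Q(i))
  i=0: (1/3) × log₂((1/3)/(1/6)) = (1/3) × log₂(2) = 0.3333
  i=1: (1/6) × log₂((1/6)/(1/3)) = (1/6) × log₂(1/2) = -0.1667
  i=2: (1/3) × log₂((1/3)/(1/12)) = (1/3) × log₂(4) = 0.6667
  i=3: (1/6) × log₂((1/6)/(5/12)) = (1/6) × log₂(2/5) = -0.2203
D(P||Q) = 0.3333 - 0.1667 + 0.6667 - 0.2203
  = 0.6130 bits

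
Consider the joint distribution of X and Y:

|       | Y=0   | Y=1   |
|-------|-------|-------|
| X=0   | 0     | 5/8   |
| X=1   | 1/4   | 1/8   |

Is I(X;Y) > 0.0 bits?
Marginal P(X) (row sums):
  P(X=0) = 0 + 5/8 = 5/8
  P(X=1) = 1/4 + 1/8 = 3/8
Marginal P(Y) (column sums):
  P(Y=0) = 0 + 1/4 = 1/4
  P(Y=1) = 5/8 + 1/8 = 3/4

H(X) = -[(5/8)·log₂(5/8) + (3/8)·log₂(3/8)]
  = 0.4238 + 0.5306
  = 0.9544 bits
H(Y) = -[(1/4)·log₂(1/4) + (3/4)·log₂(3/4)]
  = 0.5000 + 0.3113
  = 0.8113 bits
H(X,Y) = -[(5/8)·log₂(5/8) + (1/4)·log₂(1/4) + (1/8)·log₂(1/8)]
  = 0.4238 + 0.5000 + 0.3750
  = 1.2988 bits

I(X;Y) = H(X) + H(Y) - H(X,Y)
  = 0.9544 + 0.8113 - 1.2988
  = 0.4669 bits

Yes. I(X;Y) = 0.4669 bits, which is > 0.0 bits.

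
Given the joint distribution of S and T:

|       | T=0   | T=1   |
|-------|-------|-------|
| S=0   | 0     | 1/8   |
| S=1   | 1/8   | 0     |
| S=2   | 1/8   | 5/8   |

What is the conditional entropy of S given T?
Marginal P(T) (column sums):
  P(T=0) = 0 + 1/8 + 1/8 = 1/4
  P(T=1) = 1/8 + 0 + 5/8 = 3/4

H(S|T) = -Σ P(S,T)·log₂ P(S|T), where P(S|T) = P(S,T) / P(T)
  (cells with P(S,T) = 0 contribute 0)
  (S=0,T=1): P(S|T) = (1/8)/(3/4) = 1/6;  -(1/8)·log₂(1/6) = 0.3231
  (S=1,T=0): P(S|T) = (1/8)/(1/4) = 1/2;  -(1/8)·log₂(1/2) = 0.1250
  (S=2,T=0): P(S|T) = (1/8)/(1/4) = 1/2;  -(1/8)·log₂(1/2) = 0.1250
  (S=2,T=1): P(S|T) = (5/8)/(3/4) = 5/6;  -(5/8)·log₂(5/6) = 0.1644
H(S|T) = 0.3231 + 0.1250 + 0.1250 + 0.1644
  = 0.7375 bits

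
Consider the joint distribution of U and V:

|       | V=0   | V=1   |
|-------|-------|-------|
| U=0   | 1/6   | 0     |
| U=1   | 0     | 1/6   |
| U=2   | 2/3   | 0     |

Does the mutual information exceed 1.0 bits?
Marginal P(U) (row sums):
  P(U=0) = 1/6 + 0 = 1/6
  P(U=1) = 0 + 1/6 = 1/6
  P(U=2) = 2/3 + 0 = 2/3
Marginal P(V) (column sums):
  P(V=0) = 1/6 + 0 + 2/3 = 5/6
  P(V=1) = 0 + 1/6 + 0 = 1/6

H(U) = -[(1/6)·log₂(1/6) + (1/6)·log₂(1/6) + (2/3)·log₂(2/3)]
  = 0.4308 + 0.4308 + 0.3900
  = 1.2516 bits
H(V) = -[(5/6)·log₂(5/6) + (1/6)·log₂(1/6)]
  = 0.2192 + 0.4308
  = 0.6500 bits
H(U,V) = -[(1/6)·log₂(1/6) + (1/6)·log₂(1/6) + (2/3)·log₂(2/3)]
  = 0.4308 + 0.4308 + 0.3900
  = 1.2516 bits

I(U;V) = H(U) + H(V) - H(U,V)
  = 1.2516 + 0.6500 - 1.2516
  = 0.6500 bits

No. I(U;V) = 0.6500 bits, which is ≤ 1.0 bits.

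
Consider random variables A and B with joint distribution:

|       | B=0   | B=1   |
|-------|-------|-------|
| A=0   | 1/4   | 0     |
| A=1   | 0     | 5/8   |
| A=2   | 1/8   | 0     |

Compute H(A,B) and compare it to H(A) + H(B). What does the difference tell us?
Marginal P(A) (row sums):
  P(A=0) = 1/4 + 0 = 1/4
  P(A=1) = 0 + 5/8 = 5/8
  P(A=2) = 1/8 + 0 = 1/8
Marginal P(B) (column sums):
  P(B=0) = 1/4 + 0 + 1/8 = 3/8
  P(B=1) = 0 + 5/8 + 0 = 5/8

H(A,B) = -[(1/4)·log₂(1/4) + (5/8)·log₂(5/8) + (1/8)·log₂(1/8)]
  = 0.5000 + 0.4238 + 0.3750
  = 1.2988 bits
H(A) = -[(1/4)·log₂(1/4) + (5/8)·log₂(5/8) + (1/8)·log₂(1/8)]
  = 0.5000 + 0.4238 + 0.3750
  = 1.2988 bits
H(B) = -[(3/8)·log₂(3/8) + (5/8)·log₂(5/8)]
  = 0.5306 + 0.4238
  = 0.9544 bits

H(A) + H(B) = 1.2988 + 0.9544 = 2.2532 bits
Difference: H(A) + H(B) - H(A,B) = 2.2532 - 1.2988 = 0.9544 bits = I(A;B)

The difference is the mutual information; it is positive here, so A and B are dependent (knowing one reduces uncertainty about the other by 0.9544 bits).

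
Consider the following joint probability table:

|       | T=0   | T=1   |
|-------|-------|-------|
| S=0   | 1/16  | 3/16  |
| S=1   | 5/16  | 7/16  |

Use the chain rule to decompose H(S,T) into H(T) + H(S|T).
By the chain rule: H(S,T) = H(T) + H(S|T)

Marginal P(T) (column sums):
  P(T=0) = 1/16 + 5/16 = 3/8
  P(T=1) = 3/16 + 7/16 = 5/8
H(T) = -[(3/8)·log₂(3/8) + (5/8)·log₂(5/8)]
  = 0.5306 + 0.4238
  = 0.9544 bits
H(S|T) = -Σ P(S,T)·log₂ P(S|T), where P(S|T) = P(S,T) / P(T)
  (S=0,T=0): P(S|T) = (1/16)/(3/8) = 1/6;  -(1/16)·log₂(1/6) = 0.1616
  (S=0,T=1): P(S|T) = (3/16)/(5/8) = 3/10;  -(3/16)·log₂(3/10) = 0.3257
  (S=1,T=0): P(S|T) = (5/16)/(3/8) = 5/6;  -(5/16)·log₂(5/6) = 0.0822
  (S=1,T=1): P(S|T) = (7/16)/(5/8) = 7/10;  -(7/16)·log₂(7/10) = 0.2251
H(S|T) = 0.1616 + 0.3257 + 0.0822 + 0.2251
  = 0.7946 bits

H(S,T) = H(T) + H(S|T) = 0.9544 + 0.7946 = 1.7490 bits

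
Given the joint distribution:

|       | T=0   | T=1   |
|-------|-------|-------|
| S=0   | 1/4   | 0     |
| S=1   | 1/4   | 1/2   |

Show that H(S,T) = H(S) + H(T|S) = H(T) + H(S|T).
Marginal P(S) (row sums):
  P(S=0) = 1/4 + 0 = 1/4
  P(S=1) = 1/4 + 1/2 = 3/4
Marginal P(T) (column sums):
  P(T=0) = 1/4 + 1/4 = 1/2
  P(T=1) = 0 + 1/2 = 1/2

Decomposition 1: H(S) + H(T|S)
H(S) = -[(1/4)·log₂(1/4) + (3/4)·log₂(3/4)]
  = 0.5000 + 0.3113
  = 0.8113 bits
H(T|S) = -Σ P(S,T)·log₂ P(T|S), where P(T|S) = P(S,T) / P(S)
  (cells with P(S,T) = 0 contribute 0)
  (S=0,T=0): P(T|S) = (1/4)/(1/4) = 1;  -(1/4)·log₂(1) = 0.0000
  (S=1,T=0): P(T|S) = (1/4)/(3/4) = 1/3;  -(1/4)·log₂(1/3) = 0.3962
  (S=1,T=1): P(T|S) = (1/2)/(3/4) = 2/3;  -(1/2)·log₂(2/3) = 0.2925
H(T|S) = 0.0000 + 0.3962 + 0.2925
  = 0.6887 bits
H(S) + H(T|S) = 0.8113 + 0.6887 = 1.5000 bits

Decomposition 2: H(T) + H(S|T)
H(T) = -[(1/2)·log₂(1/2) + (1/2)·log₂(1/2)]
  = 0.5000 + 0.5000
  = 1.0000 bits
H(S|T) = -Σ P(S,T)·log₂ P(S|T), where P(S|T) = P(S,T) / P(T)
  (cells with P(S,T) = 0 contribute 0)
  (S=0,T=0): P(S|T) = (1/4)/(1/2) = 1/2;  -(1/4)·log₂(1/2) = 0.2500
  (S=1,T=0): P(S|T) = (1/4)/(1/2) = 1/2;  -(1/4)·log₂(1/2) = 0.2500
  (S=1,T=1): P(S|T) = (1/2)/(1/2) = 1;  -(1/2)·log₂(1) = 0.0000
H(S|T) = 0.2500 + 0.2500 + 0.0000
  = 0.5000 bits
H(T) + H(S|T) = 1.0000 + 0.5000 = 1.5000 bits

Direct computation of the joint entropy:
H(S,T) = -[(1/4)·log₂(1/4) + (1/4)·log₂(1/4) + (1/2)·log₂(1/2)]
  = 0.5000 + 0.5000 + 0.5000
  = 1.5000 bits

All three agree: H(S,T) = 1.5000 bits ✓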